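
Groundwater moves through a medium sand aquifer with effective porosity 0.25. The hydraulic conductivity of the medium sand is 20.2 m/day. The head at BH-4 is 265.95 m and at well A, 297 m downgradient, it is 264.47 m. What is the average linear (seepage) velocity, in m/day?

Hydraulic gradient i = (265.95 − 264.47) / 297 = 1.48 / 297 = 0.004983.
Darcy flux q = K · i = 20.20 × 0.004983 = 0.1007 m/day.
Seepage velocity v = q / n_e = 0.1007 / 0.25 = 0.4026 m/day.

0.403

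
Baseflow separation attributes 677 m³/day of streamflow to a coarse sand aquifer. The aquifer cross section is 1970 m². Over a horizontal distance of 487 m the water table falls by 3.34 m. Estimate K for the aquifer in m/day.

50.1

Hydraulic gradient i = Δh / L = 3.34 / 487 = 0.006858.
From Q = K·A·i, K = Q / (A·i) = 677 / (1970 × 0.006858) = 50.11 m/day.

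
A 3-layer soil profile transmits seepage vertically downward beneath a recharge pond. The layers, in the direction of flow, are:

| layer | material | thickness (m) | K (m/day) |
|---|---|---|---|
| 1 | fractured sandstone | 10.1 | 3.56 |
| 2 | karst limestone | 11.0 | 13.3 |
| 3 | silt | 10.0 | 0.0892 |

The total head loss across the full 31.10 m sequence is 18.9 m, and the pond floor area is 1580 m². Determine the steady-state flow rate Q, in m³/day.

258

Flow is perpendicular to layering, so the layers act in series and the equivalent K is the thickness-weighted harmonic mean.
Total thickness L = 10.1 + 11.0 + 10.0 = 31.10 m.
Σ(b_i/K_i) = 10.1/3.56 + 11.0/13.3 + 10.0/0.0892 = 115.8 d.
K_eq = L / Σ(b_i/K_i) = 31.10 / 115.8 = 0.2686 m/day.
Q = K_eq · A · (Δh/L) = 0.2686 × 1580 × (18.9/31.10) = 257.9 m³/day.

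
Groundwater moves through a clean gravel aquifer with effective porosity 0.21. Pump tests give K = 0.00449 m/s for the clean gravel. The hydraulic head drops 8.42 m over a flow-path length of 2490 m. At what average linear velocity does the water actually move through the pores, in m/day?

6.25

Convert K: 0.00449 m/s × 86400 = 387.9 m/day.
Hydraulic gradient i = Δh / L = 8.42 / 2490 = 0.003382.
Darcy flux q = K · i = 387.9 × 0.003382 = 1.312 m/day.
Seepage velocity v = q / n_e = 1.312 / 0.21 = 6.247 m/day.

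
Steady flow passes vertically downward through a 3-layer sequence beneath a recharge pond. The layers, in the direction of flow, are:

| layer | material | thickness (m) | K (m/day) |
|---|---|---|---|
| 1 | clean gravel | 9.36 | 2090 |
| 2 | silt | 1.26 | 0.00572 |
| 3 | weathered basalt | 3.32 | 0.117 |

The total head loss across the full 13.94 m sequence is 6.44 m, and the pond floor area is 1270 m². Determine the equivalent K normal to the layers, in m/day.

0.0561

Flow is perpendicular to layering, so the layers act in series and the equivalent K is the thickness-weighted harmonic mean.
Total thickness L = 9.36 + 1.26 + 3.32 = 13.94 m.
Σ(b_i/K_i) = 9.36/2090 + 1.26/0.00572 + 3.32/0.117 = 248.7 d.
K_eq = L / Σ(b_i/K_i) = 13.94 / 248.7 = 0.05606 m/day.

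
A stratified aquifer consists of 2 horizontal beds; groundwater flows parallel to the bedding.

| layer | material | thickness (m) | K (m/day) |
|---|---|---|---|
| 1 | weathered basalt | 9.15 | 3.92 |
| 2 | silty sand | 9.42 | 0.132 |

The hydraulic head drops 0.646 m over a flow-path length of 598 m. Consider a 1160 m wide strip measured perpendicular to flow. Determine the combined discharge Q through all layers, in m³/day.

46.5

Flow is parallel to layering, so each bed carries its own Darcy discharge and the transmissivities add.
Σ(K_i·b_i) = 3.92×9.15 + 0.132×9.42 = 37.11 m²/day.
Hydraulic gradient i = Δh / L = 0.646 / 598 = 0.001080.
Q = Σ(K_i·b_i) · W · i = 37.11 × 1160 × 0.001080 = 46.50 m³/day.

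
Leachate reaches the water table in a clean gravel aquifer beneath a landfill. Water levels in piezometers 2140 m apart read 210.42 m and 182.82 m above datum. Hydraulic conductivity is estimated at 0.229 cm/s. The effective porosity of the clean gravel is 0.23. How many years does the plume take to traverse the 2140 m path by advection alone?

0.528

Convert K: 0.229 cm/s × 864 = 197.9 m/day.
Hydraulic gradient i = (210.42 − 182.82) / 2140 = 27.6 / 2140 = 0.01290.
Darcy flux q = K · i = 197.9 × 0.01290 = 2.552 m/day.
Seepage velocity v = q / n_e = 2.552 / 0.23 = 11.09 m/day.
Travel time t = L / v = 2140 / 11.09 = 192.9 days = 0.5281 years.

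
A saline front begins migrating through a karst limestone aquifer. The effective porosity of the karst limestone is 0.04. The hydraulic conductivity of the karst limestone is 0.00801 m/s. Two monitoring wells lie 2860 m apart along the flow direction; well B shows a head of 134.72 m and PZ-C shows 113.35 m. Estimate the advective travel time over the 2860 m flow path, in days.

Convert K: 0.00801 m/s × 86400 = 692.1 m/day.
Hydraulic gradient i = (134.72 − 113.35) / 2860 = 21.37 / 2860 = 0.007472.
Darcy flux q = K · i = 692.1 × 0.007472 = 5.171 m/day.
Seepage velocity v = q / n_e = 5.171 / 0.04 = 129.3 m/day.
Travel time t = L / v = 2860 / 129.3 = 22.12 days.

22.1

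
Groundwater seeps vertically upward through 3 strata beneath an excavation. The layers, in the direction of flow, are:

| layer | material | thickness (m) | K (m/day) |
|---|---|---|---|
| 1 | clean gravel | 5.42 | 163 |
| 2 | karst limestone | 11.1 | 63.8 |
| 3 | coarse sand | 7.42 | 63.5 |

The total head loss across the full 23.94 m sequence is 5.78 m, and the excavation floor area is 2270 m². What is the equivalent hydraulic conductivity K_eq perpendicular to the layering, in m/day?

73.9

Flow is perpendicular to layering, so the layers act in series and the equivalent K is the thickness-weighted harmonic mean.
Total thickness L = 5.42 + 11.1 + 7.42 = 23.94 m.
Σ(b_i/K_i) = 5.42/163 + 11.1/63.8 + 7.42/63.5 = 0.3241 d.
K_eq = L / Σ(b_i/K_i) = 23.94 / 0.3241 = 73.87 m/day.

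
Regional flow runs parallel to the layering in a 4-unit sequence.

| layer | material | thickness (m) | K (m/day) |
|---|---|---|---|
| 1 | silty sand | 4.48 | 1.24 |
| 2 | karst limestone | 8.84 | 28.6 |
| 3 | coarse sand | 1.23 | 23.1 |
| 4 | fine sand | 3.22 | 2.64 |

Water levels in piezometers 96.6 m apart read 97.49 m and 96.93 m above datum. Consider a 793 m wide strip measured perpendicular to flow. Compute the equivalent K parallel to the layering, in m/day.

16.6

Flow is parallel to layering, so each bed carries its own Darcy discharge and the transmissivities add.
Σ(K_i·b_i) = 1.24×4.48 + 28.6×8.84 + 23.1×1.23 + 2.64×3.22 = 295.3 m²/day.
Total thickness b = 17.77 m, so K_eq = Σ(K_i·b_i)/b = 16.62 m/day.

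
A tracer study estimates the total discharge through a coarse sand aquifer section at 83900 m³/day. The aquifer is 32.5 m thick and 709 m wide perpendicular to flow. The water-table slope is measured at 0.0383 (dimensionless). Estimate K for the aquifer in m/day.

95.1

Cross-sectional area A = 709 × 32.5 = 23042 m².
Hydraulic gradient i = 0.0383.
From Q = K·A·i, K = Q / (A·i) = 83900 / (23042 × 0.03830) = 95.07 m/day.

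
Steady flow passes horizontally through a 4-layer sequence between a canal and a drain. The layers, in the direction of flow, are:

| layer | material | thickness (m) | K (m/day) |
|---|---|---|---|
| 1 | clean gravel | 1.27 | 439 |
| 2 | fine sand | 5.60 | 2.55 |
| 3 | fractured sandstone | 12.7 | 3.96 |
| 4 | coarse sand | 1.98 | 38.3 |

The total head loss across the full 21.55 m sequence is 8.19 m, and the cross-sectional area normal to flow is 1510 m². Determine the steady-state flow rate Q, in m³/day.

Flow is perpendicular to layering, so the layers act in series and the equivalent K is the thickness-weighted harmonic mean.
Total thickness L = 1.27 + 5.60 + 12.7 + 1.98 = 21.55 m.
Σ(b_i/K_i) = 1.27/439 + 5.60/2.55 + 12.7/3.96 + 1.98/38.3 = 5.458 d.
K_eq = L / Σ(b_i/K_i) = 21.55 / 5.458 = 3.949 m/day.
Q = K_eq · A · (Δh/L) = 3.949 × 1510 × (8.19/21.55) = 2266 m³/day.

2270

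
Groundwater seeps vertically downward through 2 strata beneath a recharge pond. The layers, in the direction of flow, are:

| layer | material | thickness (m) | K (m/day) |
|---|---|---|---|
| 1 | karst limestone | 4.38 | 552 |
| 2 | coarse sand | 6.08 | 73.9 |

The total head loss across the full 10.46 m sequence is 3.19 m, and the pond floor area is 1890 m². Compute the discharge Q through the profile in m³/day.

66800

Flow is perpendicular to layering, so the layers act in series and the equivalent K is the thickness-weighted harmonic mean.
Total thickness L = 4.38 + 6.08 = 10.46 m.
Σ(b_i/K_i) = 4.38/552 + 6.08/73.9 = 0.09021 d.
K_eq = L / Σ(b_i/K_i) = 10.46 / 0.09021 = 116.0 m/day.
Q = K_eq · A · (Δh/L) = 116.0 × 1890 × (3.19/10.46) = 66835 m³/day.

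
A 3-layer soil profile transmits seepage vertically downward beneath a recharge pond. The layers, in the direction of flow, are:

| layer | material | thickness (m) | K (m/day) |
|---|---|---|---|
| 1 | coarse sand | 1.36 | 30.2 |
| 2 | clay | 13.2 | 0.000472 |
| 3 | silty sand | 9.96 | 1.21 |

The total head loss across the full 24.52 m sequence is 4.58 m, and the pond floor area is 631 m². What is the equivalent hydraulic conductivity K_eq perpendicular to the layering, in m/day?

Flow is perpendicular to layering, so the layers act in series and the equivalent K is the thickness-weighted harmonic mean.
Total thickness L = 1.36 + 13.2 + 9.96 = 24.52 m.
Σ(b_i/K_i) = 1.36/30.2 + 13.2/0.000472 + 9.96/1.21 = 27974 d.
K_eq = L / Σ(b_i/K_i) = 24.52 / 27974 = 0.0008765 m/day.

0.000877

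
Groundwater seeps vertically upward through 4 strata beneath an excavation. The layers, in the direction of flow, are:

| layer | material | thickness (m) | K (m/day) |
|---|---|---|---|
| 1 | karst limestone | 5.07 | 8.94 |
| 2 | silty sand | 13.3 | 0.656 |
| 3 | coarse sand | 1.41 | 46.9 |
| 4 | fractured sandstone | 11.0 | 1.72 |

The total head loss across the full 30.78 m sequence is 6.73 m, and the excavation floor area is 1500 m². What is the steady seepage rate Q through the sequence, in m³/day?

Flow is perpendicular to layering, so the layers act in series and the equivalent K is the thickness-weighted harmonic mean.
Total thickness L = 5.07 + 13.3 + 1.41 + 11.0 = 30.78 m.
Σ(b_i/K_i) = 5.07/8.94 + 13.3/0.656 + 1.41/46.9 + 11.0/1.72 = 27.27 d.
K_eq = L / Σ(b_i/K_i) = 30.78 / 27.27 = 1.129 m/day.
Q = K_eq · A · (Δh/L) = 1.129 × 1500 × (6.73/30.78) = 370.2 m³/day.

370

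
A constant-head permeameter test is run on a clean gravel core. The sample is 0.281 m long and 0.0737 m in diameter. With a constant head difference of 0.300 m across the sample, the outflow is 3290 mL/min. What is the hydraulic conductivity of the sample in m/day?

1040

Cross-sectional area A = π·(d/2)² = π × (0.0737/2)² = 0.004266 m².
Convert discharge: 3290 mL/min = 5.483e-05 m³/s.
Darcy's law rearranged: K = Q·L / (A·Δh) = 5.483e-05 × 0.281 / (0.004266 × 0.300) = 0.01204 m/s = 1040 m/day.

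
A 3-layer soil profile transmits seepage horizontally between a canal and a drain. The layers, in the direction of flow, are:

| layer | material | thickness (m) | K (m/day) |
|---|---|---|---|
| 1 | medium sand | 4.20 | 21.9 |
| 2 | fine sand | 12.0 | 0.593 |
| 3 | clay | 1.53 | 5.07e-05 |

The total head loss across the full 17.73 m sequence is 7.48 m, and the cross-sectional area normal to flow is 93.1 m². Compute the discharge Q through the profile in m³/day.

0.0231

Flow is perpendicular to layering, so the layers act in series and the equivalent K is the thickness-weighted harmonic mean.
Total thickness L = 4.20 + 12.0 + 1.53 = 17.73 m.
Σ(b_i/K_i) = 4.20/21.9 + 12.0/0.593 + 1.53/5.07e-05 = 30198 d.
K_eq = L / Σ(b_i/K_i) = 17.73 / 30198 = 0.0005871 m/day.
Q = K_eq · A · (Δh/L) = 0.0005871 × 93.1 × (7.48/17.73) = 0.02306 m³/day.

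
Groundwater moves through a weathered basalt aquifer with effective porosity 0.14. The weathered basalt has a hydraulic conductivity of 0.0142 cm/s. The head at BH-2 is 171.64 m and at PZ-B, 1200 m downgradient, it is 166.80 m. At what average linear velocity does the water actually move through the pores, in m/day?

0.353

Convert K: 0.0142 cm/s × 864 = 12.27 m/day.
Hydraulic gradient i = (171.64 − 166.80) / 1200 = 4.84 / 1200 = 0.004033.
Darcy flux q = K · i = 12.27 × 0.004033 = 0.04948 m/day.
Seepage velocity v = q / n_e = 0.04948 / 0.14 = 0.3535 m/day.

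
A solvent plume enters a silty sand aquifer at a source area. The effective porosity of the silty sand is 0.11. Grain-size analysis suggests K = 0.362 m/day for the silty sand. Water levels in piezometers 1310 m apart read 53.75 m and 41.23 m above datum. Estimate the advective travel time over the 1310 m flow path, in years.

Hydraulic gradient i = (53.75 − 41.23) / 1310 = 12.52 / 1310 = 0.009557.
Darcy flux q = K · i = 0.3620 × 0.009557 = 0.003460 m/day.
Seepage velocity v = q / n_e = 0.003460 / 0.11 = 0.03145 m/day.
Travel time t = L / v = 1310 / 0.03145 = 41651 days = 114.0 years.

114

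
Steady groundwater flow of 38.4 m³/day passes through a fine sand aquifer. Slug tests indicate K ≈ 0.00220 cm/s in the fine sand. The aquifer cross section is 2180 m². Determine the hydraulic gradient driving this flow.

Convert K: 0.00220 cm/s × 864 = 1.901 m/day.
From Q = K·A·i, i = Q / (K·A) = 38.4 / (1.901 × 2180) = 0.009267.

0.00927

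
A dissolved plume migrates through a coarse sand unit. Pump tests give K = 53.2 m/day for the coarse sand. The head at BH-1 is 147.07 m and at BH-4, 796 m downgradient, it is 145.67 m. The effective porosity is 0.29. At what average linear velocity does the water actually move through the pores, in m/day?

0.323

Hydraulic gradient i = (147.07 − 145.67) / 796 = 1.4 / 796 = 0.001759.
Darcy flux q = K · i = 53.20 × 0.001759 = 0.09357 m/day.
Seepage velocity v = q / n_e = 0.09357 / 0.29 = 0.3226 m/day.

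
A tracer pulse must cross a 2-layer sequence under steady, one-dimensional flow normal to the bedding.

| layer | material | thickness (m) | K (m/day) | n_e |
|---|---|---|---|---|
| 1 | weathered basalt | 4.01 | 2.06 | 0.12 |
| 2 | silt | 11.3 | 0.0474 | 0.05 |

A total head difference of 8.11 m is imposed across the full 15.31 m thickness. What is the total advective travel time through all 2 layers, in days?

31.0

With flow normal to the layers, continuity requires the same specific discharge q through every layer.
Σ(b_i/K_i) = 4.01/2.06 + 11.3/0.0474 = 240.3 d.
q = Δh / Σ(b_i/K_i) = 8.11 / 240.3 = 0.03374 m/day.
In each layer the seepage velocity is v_i = q/n_i, so the layer transit time is t_i = b_i·n_i / q:
  layer 1 (weathered basalt): t_1 = 4.01 × 0.12 / 0.03374 = 14.26 d
  layer 2 (silt): t_2 = 11.3 × 0.05 / 0.03374 = 16.74 d
Total t = Σ t_i = 31.00 days.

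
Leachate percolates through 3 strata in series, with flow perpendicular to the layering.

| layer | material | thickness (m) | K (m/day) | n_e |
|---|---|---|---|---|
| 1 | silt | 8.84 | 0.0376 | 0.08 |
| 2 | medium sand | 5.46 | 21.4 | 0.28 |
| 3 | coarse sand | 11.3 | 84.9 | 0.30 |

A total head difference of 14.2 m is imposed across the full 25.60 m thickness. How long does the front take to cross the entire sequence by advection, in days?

With flow normal to the layers, continuity requires the same specific discharge q through every layer.
Σ(b_i/K_i) = 8.84/0.0376 + 5.46/21.4 + 11.3/84.9 = 235.5 d.
q = Δh / Σ(b_i/K_i) = 14.2 / 235.5 = 0.06030 m/day.
In each layer the seepage velocity is v_i = q/n_i, so the layer transit time is t_i = b_i·n_i / q:
  layer 1 (silt): t_1 = 8.84 × 0.08 / 0.06030 = 11.73 d
  layer 2 (medium sand): t_2 = 5.46 × 0.28 / 0.06030 = 25.35 d
  layer 3 (coarse sand): t_3 = 11.3 × 0.30 / 0.06030 = 56.22 d
Total t = Σ t_i = 93.30 days.

93.3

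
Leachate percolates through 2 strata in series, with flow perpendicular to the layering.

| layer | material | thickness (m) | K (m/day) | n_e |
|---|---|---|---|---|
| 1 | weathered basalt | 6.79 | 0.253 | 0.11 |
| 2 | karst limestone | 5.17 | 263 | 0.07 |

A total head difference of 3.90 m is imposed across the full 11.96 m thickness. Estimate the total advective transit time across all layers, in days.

7.64

With flow normal to the layers, continuity requires the same specific discharge q through every layer.
Σ(b_i/K_i) = 6.79/0.253 + 5.17/263 = 26.86 d.
q = Δh / Σ(b_i/K_i) = 3.90 / 26.86 = 0.1452 m/day.
In each layer the seepage velocity is v_i = q/n_i, so the layer transit time is t_i = b_i·n_i / q:
  layer 1 (weathered basalt): t_1 = 6.79 × 0.11 / 0.1452 = 5.144 d
  layer 2 (karst limestone): t_2 = 5.17 × 0.07 / 0.1452 = 2.492 d
Total t = Σ t_i = 7.636 days.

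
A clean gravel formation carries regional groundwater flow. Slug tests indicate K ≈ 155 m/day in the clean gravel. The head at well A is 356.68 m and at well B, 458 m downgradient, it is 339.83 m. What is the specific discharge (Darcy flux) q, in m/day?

Hydraulic gradient i = (356.68 − 339.83) / 458 = 16.85 / 458 = 0.03679.
Specific discharge q = K · i = 155.0 × 0.03679 = 5.703 m/day.

5.70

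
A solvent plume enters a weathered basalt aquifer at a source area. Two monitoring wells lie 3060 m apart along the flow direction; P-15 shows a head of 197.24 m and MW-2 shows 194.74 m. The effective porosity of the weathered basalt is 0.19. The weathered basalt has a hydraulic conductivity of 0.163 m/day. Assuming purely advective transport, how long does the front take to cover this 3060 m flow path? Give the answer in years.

Hydraulic gradient i = (197.24 − 194.74) / 3060 = 2.5 / 3060 = 0.0008170.
Darcy flux q = K · i = 0.1630 × 0.0008170 = 0.0001332 m/day.
Seepage velocity v = q / n_e = 0.0001332 / 0.19 = 0.0007009 m/day.
Travel time t = L / v = 3060 / 0.0007009 = 4.366e+06 days = 11953 years.

12000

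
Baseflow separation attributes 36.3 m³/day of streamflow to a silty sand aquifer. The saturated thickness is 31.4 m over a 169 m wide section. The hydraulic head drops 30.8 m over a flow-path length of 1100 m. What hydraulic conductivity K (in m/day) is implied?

0.244

Cross-sectional area A = 169 × 31.4 = 5307 m².
Hydraulic gradient i = Δh / L = 30.8 / 1100 = 0.02800.
From Q = K·A·i, K = Q / (A·i) = 36.3 / (5307 × 0.02800) = 0.2443 m/day.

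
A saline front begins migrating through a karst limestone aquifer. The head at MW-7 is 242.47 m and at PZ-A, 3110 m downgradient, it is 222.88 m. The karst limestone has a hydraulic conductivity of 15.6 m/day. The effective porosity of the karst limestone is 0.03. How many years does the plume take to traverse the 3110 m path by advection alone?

2.60

Hydraulic gradient i = (242.47 − 222.88) / 3110 = 19.59 / 3110 = 0.006299.
Darcy flux q = K · i = 15.60 × 0.006299 = 0.09826 m/day.
Seepage velocity v = q / n_e = 0.09826 / 0.03 = 3.275 m/day.
Travel time t = L / v = 3110 / 3.275 = 949.5 days = 2.600 years.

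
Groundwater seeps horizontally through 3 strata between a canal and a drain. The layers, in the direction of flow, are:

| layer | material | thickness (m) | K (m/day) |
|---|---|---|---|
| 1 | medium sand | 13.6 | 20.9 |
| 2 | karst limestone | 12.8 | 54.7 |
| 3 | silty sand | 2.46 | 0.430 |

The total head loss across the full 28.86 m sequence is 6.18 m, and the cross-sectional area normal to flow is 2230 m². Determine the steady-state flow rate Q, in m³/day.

Flow is perpendicular to layering, so the layers act in series and the equivalent K is the thickness-weighted harmonic mean.
Total thickness L = 13.6 + 12.8 + 2.46 = 28.86 m.
Σ(b_i/K_i) = 13.6/20.9 + 12.8/54.7 + 2.46/0.430 = 6.606 d.
K_eq = L / Σ(b_i/K_i) = 28.86 / 6.606 = 4.369 m/day.
Q = K_eq · A · (Δh/L) = 4.369 × 2230 × (6.18/28.86) = 2086 m³/day.

2090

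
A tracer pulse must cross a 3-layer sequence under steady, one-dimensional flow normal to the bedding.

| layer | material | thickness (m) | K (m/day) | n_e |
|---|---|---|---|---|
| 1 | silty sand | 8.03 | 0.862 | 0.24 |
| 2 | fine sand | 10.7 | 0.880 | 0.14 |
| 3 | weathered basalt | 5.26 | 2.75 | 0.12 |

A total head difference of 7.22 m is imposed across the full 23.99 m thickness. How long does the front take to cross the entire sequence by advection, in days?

13.1

With flow normal to the layers, continuity requires the same specific discharge q through every layer.
Σ(b_i/K_i) = 8.03/0.862 + 10.7/0.880 + 5.26/2.75 = 23.39 d.
q = Δh / Σ(b_i/K_i) = 7.22 / 23.39 = 0.3087 m/day.
In each layer the seepage velocity is v_i = q/n_i, so the layer transit time is t_i = b_i·n_i / q:
  layer 1 (silty sand): t_1 = 8.03 × 0.24 / 0.3087 = 6.243 d
  layer 2 (fine sand): t_2 = 10.7 × 0.14 / 0.3087 = 4.852 d
  layer 3 (weathered basalt): t_3 = 5.26 × 0.12 / 0.3087 = 2.045 d
Total t = Σ t_i = 13.14 days.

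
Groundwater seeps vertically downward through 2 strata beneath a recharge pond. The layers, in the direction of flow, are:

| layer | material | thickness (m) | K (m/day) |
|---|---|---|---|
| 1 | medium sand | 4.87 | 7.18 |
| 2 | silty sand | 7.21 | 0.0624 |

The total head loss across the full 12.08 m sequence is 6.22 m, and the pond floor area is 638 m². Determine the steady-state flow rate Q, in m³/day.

34.1

Flow is perpendicular to layering, so the layers act in series and the equivalent K is the thickness-weighted harmonic mean.
Total thickness L = 4.87 + 7.21 = 12.08 m.
Σ(b_i/K_i) = 4.87/7.18 + 7.21/0.0624 = 116.2 d.
K_eq = L / Σ(b_i/K_i) = 12.08 / 116.2 = 0.1039 m/day.
Q = K_eq · A · (Δh/L) = 0.1039 × 638 × (6.22/12.08) = 34.14 m³/day.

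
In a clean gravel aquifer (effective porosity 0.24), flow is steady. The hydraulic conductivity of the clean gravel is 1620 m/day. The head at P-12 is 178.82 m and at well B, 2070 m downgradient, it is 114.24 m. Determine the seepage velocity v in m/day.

Hydraulic gradient i = (178.82 − 114.24) / 2070 = 64.58 / 2070 = 0.03120.
Darcy flux q = K · i = 1620 × 0.03120 = 50.54 m/day.
Seepage velocity v = q / n_e = 50.54 / 0.24 = 210.6 m/day.

211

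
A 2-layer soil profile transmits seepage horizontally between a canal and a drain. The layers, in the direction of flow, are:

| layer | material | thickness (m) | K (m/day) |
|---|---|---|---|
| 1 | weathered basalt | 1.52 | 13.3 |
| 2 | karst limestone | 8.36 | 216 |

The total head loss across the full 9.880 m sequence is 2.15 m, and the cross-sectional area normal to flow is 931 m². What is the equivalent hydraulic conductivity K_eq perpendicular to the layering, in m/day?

64.6

Flow is perpendicular to layering, so the layers act in series and the equivalent K is the thickness-weighted harmonic mean.
Total thickness L = 1.52 + 8.36 = 9.880 m.
Σ(b_i/K_i) = 1.52/13.3 + 8.36/216 = 0.1530 d.
K_eq = L / Σ(b_i/K_i) = 9.880 / 0.1530 = 64.58 m/day.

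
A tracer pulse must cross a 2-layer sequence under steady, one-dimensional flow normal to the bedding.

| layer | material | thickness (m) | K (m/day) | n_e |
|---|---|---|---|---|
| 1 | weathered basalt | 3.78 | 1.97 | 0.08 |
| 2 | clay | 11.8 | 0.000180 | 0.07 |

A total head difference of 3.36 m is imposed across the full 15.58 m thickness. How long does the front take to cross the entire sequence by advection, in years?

60.3

With flow normal to the layers, continuity requires the same specific discharge q through every layer.
Σ(b_i/K_i) = 3.78/1.97 + 11.8/0.000180 = 65557 d.
q = Δh / Σ(b_i/K_i) = 3.36 / 65557 = 5.125e-05 m/day.
In each layer the seepage velocity is v_i = q/n_i, so the layer transit time is t_i = b_i·n_i / q:
  layer 1 (weathered basalt): t_1 = 3.78 × 0.08 / 5.125e-05 = 5900 d
  layer 2 (clay): t_2 = 11.8 × 0.07 / 5.125e-05 = 16116 d
Total t = Σ t_i = 22016 days = 60.28 years.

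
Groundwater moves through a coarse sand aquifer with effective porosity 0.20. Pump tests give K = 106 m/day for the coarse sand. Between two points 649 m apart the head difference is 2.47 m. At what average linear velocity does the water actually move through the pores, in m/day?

2.02

Hydraulic gradient i = Δh / L = 2.47 / 649 = 0.003806.
Darcy flux q = K · i = 106.0 × 0.003806 = 0.4034 m/day.
Seepage velocity v = q / n_e = 0.4034 / 0.20 = 2.017 m/day.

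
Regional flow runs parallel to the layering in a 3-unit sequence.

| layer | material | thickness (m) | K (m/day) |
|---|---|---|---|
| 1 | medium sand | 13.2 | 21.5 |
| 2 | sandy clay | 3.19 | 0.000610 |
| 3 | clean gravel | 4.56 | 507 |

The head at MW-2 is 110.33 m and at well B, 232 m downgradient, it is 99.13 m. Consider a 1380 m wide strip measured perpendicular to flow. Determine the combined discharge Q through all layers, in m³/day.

Flow is parallel to layering, so each bed carries its own Darcy discharge and the transmissivities add.
Σ(K_i·b_i) = 21.5×13.2 + 0.000610×3.19 + 507×4.56 = 2596 m²/day.
Hydraulic gradient i = (110.33 − 99.13) / 232 = 11.2 / 232 = 0.04828.
Q = Σ(K_i·b_i) · W · i = 2596 × 1380 × 0.04828 = 1.729e+05 m³/day.

173000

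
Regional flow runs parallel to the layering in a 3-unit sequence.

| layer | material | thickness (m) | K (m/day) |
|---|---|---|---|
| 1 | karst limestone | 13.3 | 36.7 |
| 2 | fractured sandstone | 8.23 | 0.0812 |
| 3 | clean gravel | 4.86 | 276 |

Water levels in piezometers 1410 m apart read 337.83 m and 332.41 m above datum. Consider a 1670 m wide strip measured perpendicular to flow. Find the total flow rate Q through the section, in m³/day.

Flow is parallel to layering, so each bed carries its own Darcy discharge and the transmissivities add.
Σ(K_i·b_i) = 36.7×13.3 + 0.0812×8.23 + 276×4.86 = 1830 m²/day.
Hydraulic gradient i = (337.83 − 332.41) / 1410 = 5.42 / 1410 = 0.003844.
Q = Σ(K_i·b_i) · W · i = 1830 × 1670 × 0.003844 = 11748 m³/day.

11700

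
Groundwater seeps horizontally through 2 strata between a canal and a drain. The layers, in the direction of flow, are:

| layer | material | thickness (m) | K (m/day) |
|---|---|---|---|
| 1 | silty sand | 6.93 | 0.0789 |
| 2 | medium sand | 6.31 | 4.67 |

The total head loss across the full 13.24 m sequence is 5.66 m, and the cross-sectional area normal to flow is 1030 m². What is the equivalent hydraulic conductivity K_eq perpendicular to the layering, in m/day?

0.148

Flow is perpendicular to layering, so the layers act in series and the equivalent K is the thickness-weighted harmonic mean.
Total thickness L = 6.93 + 6.31 = 13.24 m.
Σ(b_i/K_i) = 6.93/0.0789 + 6.31/4.67 = 89.18 d.
K_eq = L / Σ(b_i/K_i) = 13.24 / 89.18 = 0.1485 m/day.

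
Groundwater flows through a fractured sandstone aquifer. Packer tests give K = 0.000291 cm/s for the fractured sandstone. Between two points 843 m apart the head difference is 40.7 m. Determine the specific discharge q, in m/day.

Convert K: 0.000291 cm/s × 864 = 0.2514 m/day.
Hydraulic gradient i = Δh / L = 40.7 / 843 = 0.04828.
Specific discharge q = K · i = 0.2514 × 0.04828 = 0.01214 m/day.

0.0121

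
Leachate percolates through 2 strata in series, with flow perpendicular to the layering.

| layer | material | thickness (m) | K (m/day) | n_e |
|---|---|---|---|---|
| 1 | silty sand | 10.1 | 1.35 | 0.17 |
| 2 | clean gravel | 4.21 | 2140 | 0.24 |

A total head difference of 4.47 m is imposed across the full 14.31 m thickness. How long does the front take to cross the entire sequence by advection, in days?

With flow normal to the layers, continuity requires the same specific discharge q through every layer.
Σ(b_i/K_i) = 10.1/1.35 + 4.21/2140 = 7.483 d.
q = Δh / Σ(b_i/K_i) = 4.47 / 7.483 = 0.5973 m/day.
In each layer the seepage velocity is v_i = q/n_i, so the layer transit time is t_i = b_i·n_i / q:
  layer 1 (silty sand): t_1 = 10.1 × 0.17 / 0.5973 = 2.875 d
  layer 2 (clean gravel): t_2 = 4.21 × 0.24 / 0.5973 = 1.692 d
Total t = Σ t_i = 4.566 days.

4.57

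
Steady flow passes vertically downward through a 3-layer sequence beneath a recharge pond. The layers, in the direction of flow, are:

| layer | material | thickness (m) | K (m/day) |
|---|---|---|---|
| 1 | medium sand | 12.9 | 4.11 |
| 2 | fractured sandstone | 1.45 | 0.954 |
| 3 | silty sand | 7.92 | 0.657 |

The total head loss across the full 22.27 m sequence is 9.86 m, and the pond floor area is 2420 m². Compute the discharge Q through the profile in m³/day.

1430

Flow is perpendicular to layering, so the layers act in series and the equivalent K is the thickness-weighted harmonic mean.
Total thickness L = 12.9 + 1.45 + 7.92 = 22.27 m.
Σ(b_i/K_i) = 12.9/4.11 + 1.45/0.954 + 7.92/0.657 = 16.71 d.
K_eq = L / Σ(b_i/K_i) = 22.27 / 16.71 = 1.332 m/day.
Q = K_eq · A · (Δh/L) = 1.332 × 2420 × (9.86/22.27) = 1428 m³/day.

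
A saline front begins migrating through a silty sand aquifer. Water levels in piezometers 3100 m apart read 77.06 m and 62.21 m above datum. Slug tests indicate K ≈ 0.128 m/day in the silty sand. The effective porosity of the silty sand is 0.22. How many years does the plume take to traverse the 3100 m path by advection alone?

Hydraulic gradient i = (77.06 − 62.21) / 3100 = 14.85 / 3100 = 0.004790.
Darcy flux q = K · i = 0.1280 × 0.004790 = 0.0006132 m/day.
Seepage velocity v = q / n_e = 0.0006132 / 0.22 = 0.002787 m/day.
Travel time t = L / v = 3100 / 0.002787 = 1.112e+06 days = 3045 years.

3050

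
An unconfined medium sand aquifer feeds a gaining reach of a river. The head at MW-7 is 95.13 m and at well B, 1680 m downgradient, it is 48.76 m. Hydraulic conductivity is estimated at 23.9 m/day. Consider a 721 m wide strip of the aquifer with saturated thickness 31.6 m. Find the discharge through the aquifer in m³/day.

15000

Cross-sectional area A = 721 × 31.6 = 22784 m².
Hydraulic gradient i = (95.13 − 48.76) / 1680 = 46.37 / 1680 = 0.02760.
Darcy's law: Q = K · A · i = 23.90 × 22784 × 0.02760 = 15030 m³/day.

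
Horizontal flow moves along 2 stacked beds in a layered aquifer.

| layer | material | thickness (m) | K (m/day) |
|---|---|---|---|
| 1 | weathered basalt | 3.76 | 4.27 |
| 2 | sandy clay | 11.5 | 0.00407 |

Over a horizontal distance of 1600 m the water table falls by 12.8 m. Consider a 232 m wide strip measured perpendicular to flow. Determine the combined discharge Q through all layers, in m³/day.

Flow is parallel to layering, so each bed carries its own Darcy discharge and the transmissivities add.
Σ(K_i·b_i) = 4.27×3.76 + 0.00407×11.5 = 16.10 m²/day.
Hydraulic gradient i = Δh / L = 12.8 / 1600 = 0.008000.
Q = Σ(K_i·b_i) · W · i = 16.10 × 232 × 0.008000 = 29.89 m³/day.

29.9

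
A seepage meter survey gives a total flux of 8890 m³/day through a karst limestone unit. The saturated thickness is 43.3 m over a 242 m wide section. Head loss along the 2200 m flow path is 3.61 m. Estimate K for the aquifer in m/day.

Cross-sectional area A = 242 × 43.3 = 10479 m².
Hydraulic gradient i = Δh / L = 3.61 / 2200 = 0.001641.
From Q = K·A·i, K = Q / (A·i) = 8890 / (10479 × 0.001641) = 517.0 m/day.

517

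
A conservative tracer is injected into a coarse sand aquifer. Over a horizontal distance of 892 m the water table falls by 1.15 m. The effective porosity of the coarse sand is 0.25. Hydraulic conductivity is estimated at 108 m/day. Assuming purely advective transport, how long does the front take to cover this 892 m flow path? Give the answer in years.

Hydraulic gradient i = Δh / L = 1.15 / 892 = 0.001289.
Darcy flux q = K · i = 108.0 × 0.001289 = 0.1392 m/day.
Seepage velocity v = q / n_e = 0.1392 / 0.25 = 0.5570 m/day.
Travel time t = L / v = 892 / 0.5570 = 1602 days = 4.385 years.

4.38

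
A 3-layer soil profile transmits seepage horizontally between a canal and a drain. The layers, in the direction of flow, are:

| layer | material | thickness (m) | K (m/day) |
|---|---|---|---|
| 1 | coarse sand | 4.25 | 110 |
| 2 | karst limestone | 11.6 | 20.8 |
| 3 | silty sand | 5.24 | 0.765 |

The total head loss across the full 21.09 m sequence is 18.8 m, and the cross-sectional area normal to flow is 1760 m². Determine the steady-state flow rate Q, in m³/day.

Flow is perpendicular to layering, so the layers act in series and the equivalent K is the thickness-weighted harmonic mean.
Total thickness L = 4.25 + 11.6 + 5.24 = 21.09 m.
Σ(b_i/K_i) = 4.25/110 + 11.6/20.8 + 5.24/0.765 = 7.446 d.
K_eq = L / Σ(b_i/K_i) = 21.09 / 7.446 = 2.832 m/day.
Q = K_eq · A · (Δh/L) = 2.832 × 1760 × (18.8/21.09) = 4444 m³/day.

4440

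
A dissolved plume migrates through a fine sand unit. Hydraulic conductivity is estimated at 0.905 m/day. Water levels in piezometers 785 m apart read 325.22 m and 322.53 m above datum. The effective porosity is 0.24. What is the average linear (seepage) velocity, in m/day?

Hydraulic gradient i = (325.22 − 322.53) / 785 = 2.69 / 785 = 0.003427.
Darcy flux q = K · i = 0.9050 × 0.003427 = 0.003101 m/day.
Seepage velocity v = q / n_e = 0.003101 / 0.24 = 0.01292 m/day.

0.0129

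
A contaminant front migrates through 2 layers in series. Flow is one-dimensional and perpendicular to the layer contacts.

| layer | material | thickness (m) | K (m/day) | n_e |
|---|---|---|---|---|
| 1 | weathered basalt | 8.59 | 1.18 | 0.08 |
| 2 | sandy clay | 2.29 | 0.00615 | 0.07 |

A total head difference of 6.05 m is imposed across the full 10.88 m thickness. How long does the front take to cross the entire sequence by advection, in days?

With flow normal to the layers, continuity requires the same specific discharge q through every layer.
Σ(b_i/K_i) = 8.59/1.18 + 2.29/0.00615 = 379.6 d.
q = Δh / Σ(b_i/K_i) = 6.05 / 379.6 = 0.01594 m/day.
In each layer the seepage velocity is v_i = q/n_i, so the layer transit time is t_i = b_i·n_i / q:
  layer 1 (weathered basalt): t_1 = 8.59 × 0.08 / 0.01594 = 43.12 d
  layer 2 (sandy clay): t_2 = 2.29 × 0.07 / 0.01594 = 10.06 d
Total t = Σ t_i = 53.18 days.

53.2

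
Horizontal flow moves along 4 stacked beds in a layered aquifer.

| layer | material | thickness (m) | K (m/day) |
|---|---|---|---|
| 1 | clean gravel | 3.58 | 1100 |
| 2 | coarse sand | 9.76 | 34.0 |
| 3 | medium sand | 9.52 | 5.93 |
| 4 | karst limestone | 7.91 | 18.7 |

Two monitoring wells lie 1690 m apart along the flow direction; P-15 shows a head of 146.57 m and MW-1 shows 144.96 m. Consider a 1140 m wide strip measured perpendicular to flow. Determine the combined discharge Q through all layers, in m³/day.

4860

Flow is parallel to layering, so each bed carries its own Darcy discharge and the transmissivities add.
Σ(K_i·b_i) = 1100×3.58 + 34.0×9.76 + 5.93×9.52 + 18.7×7.91 = 4474 m²/day.
Hydraulic gradient i = (146.57 − 144.96) / 1690 = 1.61 / 1690 = 0.0009527.
Q = Σ(K_i·b_i) · W · i = 4474 × 1140 × 0.0009527 = 4859 m³/day.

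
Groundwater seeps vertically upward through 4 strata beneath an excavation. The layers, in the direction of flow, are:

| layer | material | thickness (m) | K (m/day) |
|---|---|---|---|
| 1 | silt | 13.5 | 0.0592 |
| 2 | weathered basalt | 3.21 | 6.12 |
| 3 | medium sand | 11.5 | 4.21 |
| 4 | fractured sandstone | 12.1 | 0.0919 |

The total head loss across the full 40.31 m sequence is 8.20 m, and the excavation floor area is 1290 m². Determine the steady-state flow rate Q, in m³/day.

29.1

Flow is perpendicular to layering, so the layers act in series and the equivalent K is the thickness-weighted harmonic mean.
Total thickness L = 13.5 + 3.21 + 11.5 + 12.1 = 40.31 m.
Σ(b_i/K_i) = 13.5/0.0592 + 3.21/6.12 + 11.5/4.21 + 12.1/0.0919 = 363.0 d.
K_eq = L / Σ(b_i/K_i) = 40.31 / 363.0 = 0.1111 m/day.
Q = K_eq · A · (Δh/L) = 0.1111 × 1290 × (8.20/40.31) = 29.14 m³/day.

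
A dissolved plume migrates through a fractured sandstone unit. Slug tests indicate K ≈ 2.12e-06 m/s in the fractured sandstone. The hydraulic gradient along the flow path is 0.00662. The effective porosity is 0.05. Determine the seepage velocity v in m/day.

Convert K: 2.12e-06 m/s × 86400 = 0.1832 m/day.
Hydraulic gradient i = 0.00662.
Darcy flux q = K · i = 0.1832 × 0.006620 = 0.001213 m/day.
Seepage velocity v = q / n_e = 0.001213 / 0.05 = 0.02425 m/day.

0.0243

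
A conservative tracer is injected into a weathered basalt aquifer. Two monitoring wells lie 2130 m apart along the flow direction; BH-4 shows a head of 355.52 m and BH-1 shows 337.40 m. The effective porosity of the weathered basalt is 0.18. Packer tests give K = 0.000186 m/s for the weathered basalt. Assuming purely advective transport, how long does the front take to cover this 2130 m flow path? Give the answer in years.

7.68

Convert K: 0.000186 m/s × 86400 = 16.07 m/day.
Hydraulic gradient i = (355.52 − 337.40) / 2130 = 18.12 / 2130 = 0.008507.
Darcy flux q = K · i = 16.07 × 0.008507 = 0.1367 m/day.
Seepage velocity v = q / n_e = 0.1367 / 0.18 = 0.7595 m/day.
Travel time t = L / v = 2130 / 0.7595 = 2804 days = 7.678 years.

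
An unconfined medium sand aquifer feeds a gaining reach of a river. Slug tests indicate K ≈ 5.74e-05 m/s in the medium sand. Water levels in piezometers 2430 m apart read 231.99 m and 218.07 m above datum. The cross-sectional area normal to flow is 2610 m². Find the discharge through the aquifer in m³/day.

74.1

Convert K: 5.74e-05 m/s × 86400 = 4.959 m/day.
Hydraulic gradient i = (231.99 − 218.07) / 2430 = 13.92 / 2430 = 0.005728.
Darcy's law: Q = K · A · i = 4.959 × 2610 × 0.005728 = 74.15 m³/day.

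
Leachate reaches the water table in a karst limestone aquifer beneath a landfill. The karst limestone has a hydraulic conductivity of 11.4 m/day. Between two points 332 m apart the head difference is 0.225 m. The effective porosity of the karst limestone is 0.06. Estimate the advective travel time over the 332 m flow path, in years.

7.06

Hydraulic gradient i = Δh / L = 0.225 / 332 = 0.0006777.
Darcy flux q = K · i = 11.40 × 0.0006777 = 0.007726 m/day.
Seepage velocity v = q / n_e = 0.007726 / 0.06 = 0.1288 m/day.
Travel time t = L / v = 332 / 0.1288 = 2578 days = 7.059 years.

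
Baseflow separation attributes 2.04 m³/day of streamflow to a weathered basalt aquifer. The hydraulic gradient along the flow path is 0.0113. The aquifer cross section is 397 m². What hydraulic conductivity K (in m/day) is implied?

Hydraulic gradient i = 0.0113.
From Q = K·A·i, K = Q / (A·i) = 2.04 / (397.0 × 0.01130) = 0.4547 m/day.

0.455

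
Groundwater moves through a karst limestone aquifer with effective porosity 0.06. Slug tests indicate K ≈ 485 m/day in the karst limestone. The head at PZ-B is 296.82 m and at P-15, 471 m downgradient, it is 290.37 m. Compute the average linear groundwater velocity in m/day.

Hydraulic gradient i = (296.82 − 290.37) / 471 = 6.45 / 471 = 0.01369.
Darcy flux q = K · i = 485.0 × 0.01369 = 6.642 m/day.
Seepage velocity v = q / n_e = 6.642 / 0.06 = 110.7 m/day.

111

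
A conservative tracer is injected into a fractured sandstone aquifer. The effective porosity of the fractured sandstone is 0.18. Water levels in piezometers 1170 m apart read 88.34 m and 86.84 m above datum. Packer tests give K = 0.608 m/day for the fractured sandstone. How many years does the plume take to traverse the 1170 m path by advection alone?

Hydraulic gradient i = (88.34 − 86.84) / 1170 = 1.5 / 1170 = 0.001282.
Darcy flux q = K · i = 0.6080 × 0.001282 = 0.0007795 m/day.
Seepage velocity v = q / n_e = 0.0007795 / 0.18 = 0.004330 m/day.
Travel time t = L / v = 1170 / 0.004330 = 2.702e+05 days = 739.7 years.

740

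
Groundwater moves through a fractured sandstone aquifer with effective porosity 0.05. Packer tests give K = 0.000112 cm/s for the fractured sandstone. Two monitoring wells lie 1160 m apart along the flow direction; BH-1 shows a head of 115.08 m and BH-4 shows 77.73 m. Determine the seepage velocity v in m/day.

Convert K: 0.000112 cm/s × 864 = 0.09677 m/day.
Hydraulic gradient i = (115.08 − 77.73) / 1160 = 37.35 / 1160 = 0.03220.
Darcy flux q = K · i = 0.09677 × 0.03220 = 0.003116 m/day.
Seepage velocity v = q / n_e = 0.003116 / 0.05 = 0.06232 m/day.

0.0623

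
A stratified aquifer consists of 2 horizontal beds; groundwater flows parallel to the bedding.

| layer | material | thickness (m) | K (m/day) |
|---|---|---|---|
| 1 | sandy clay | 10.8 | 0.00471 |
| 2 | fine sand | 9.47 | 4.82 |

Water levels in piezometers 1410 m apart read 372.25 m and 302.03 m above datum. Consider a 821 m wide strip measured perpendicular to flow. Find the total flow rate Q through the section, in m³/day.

1870

Flow is parallel to layering, so each bed carries its own Darcy discharge and the transmissivities add.
Σ(K_i·b_i) = 0.00471×10.8 + 4.82×9.47 = 45.70 m²/day.
Hydraulic gradient i = (372.25 − 302.03) / 1410 = 70.22 / 1410 = 0.04980.
Q = Σ(K_i·b_i) · W · i = 45.70 × 821 × 0.04980 = 1868 m³/day.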